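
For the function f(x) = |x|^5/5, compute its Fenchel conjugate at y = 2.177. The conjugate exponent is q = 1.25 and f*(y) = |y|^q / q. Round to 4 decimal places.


The conjugate exponent q satisfies 1/p + 1/q = 1.
p = 5, so q = 5/(5 - 1) = 1.25
|y|^q = 2.177^1.25 = 2.6444
f*(2.177) = 2.6444 / 1.25 = 2.1155


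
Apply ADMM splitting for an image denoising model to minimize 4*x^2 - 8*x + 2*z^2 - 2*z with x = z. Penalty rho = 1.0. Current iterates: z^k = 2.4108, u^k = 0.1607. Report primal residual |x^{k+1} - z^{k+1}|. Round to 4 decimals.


ADMM iteration with rho = 1.0, z^k = 2.4108, u^k = 0.1607
Step 1: x-update.
Minimize 4*x^2 - 8*x + (1.0/2)*(x - 2.4108 + 0.1607)^2
FOC: (2*4 + 1.0)*x = 8 + 1.0*(2.4108 - 0.1607)
x^{k+1} = 1.1389
Step 2: z-update.
Minimize 2*z^2 - 2*z + (1.0/2)*(1.1389 - z + 0.1607)^2
FOC: (2*2 + 1.0)*z = 2 + 1.0*(1.1389 + 0.1607)
z^{k+1} = 0.6599
Step 3: u-update.
u^{k+1} = 0.1607 + 1.1389 - 0.6599 = 0.6397
Step 4: Primal residual = |1.1389 - 0.6599| = 0.479


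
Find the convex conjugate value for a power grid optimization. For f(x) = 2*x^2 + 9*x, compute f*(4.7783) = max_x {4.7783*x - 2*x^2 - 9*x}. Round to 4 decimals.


f*(y) = sup_x {y*x - a*x^2 - b*x} = sup_x {(y-b)*x - a*x^2}
FOC: (y - b) - 2a*x = 0 => x* = (y - b)/(2a)
x* = (4.7783 - 9)/(2*2) = -1.0554
f*(4.7783) = (y-b)^2/(4a) = (4.7783 - 9)^2/(4*2)
= 17.8228/8 = 2.2278


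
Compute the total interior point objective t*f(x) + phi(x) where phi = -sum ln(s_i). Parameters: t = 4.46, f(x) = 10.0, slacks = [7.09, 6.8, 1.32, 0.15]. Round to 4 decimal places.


Step 1: Compute log-barrier.
ln values: [1.9587, 1.9169, 0.2776, -1.8971]
phi = -(1.9587 + 1.9169 + 0.2776 - 1.8971) = -2.2561
Step 2: Compute augmented objective.
t*f(x) = 4.46*10.0 = 44.6
Total = 44.6 - 2.2561 = 42.3439


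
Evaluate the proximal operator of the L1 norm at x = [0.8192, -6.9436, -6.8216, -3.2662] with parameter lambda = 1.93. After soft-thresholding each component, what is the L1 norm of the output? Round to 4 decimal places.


Soft-thresholding with lambda = 1.93:
prox(0.8192) = sign(0.8192)*max(|0.8192| - 1.93, 0) = 0.0
prox(-6.9436) = sign(-6.9436)*max(|-6.9436| - 1.93, 0) = -5.0136
prox(-6.8216) = sign(-6.8216)*max(|-6.8216| - 1.93, 0) = -4.8916
prox(-3.2662) = sign(-3.2662)*max(|-3.2662| - 1.93, 0) = -1.3362
prox(x) = [0.0, -5.0136, -4.8916, -1.3362]
||prox(x)||_1 = 0.0 + 5.0136 + 4.8916 + 1.3362 = 11.2414


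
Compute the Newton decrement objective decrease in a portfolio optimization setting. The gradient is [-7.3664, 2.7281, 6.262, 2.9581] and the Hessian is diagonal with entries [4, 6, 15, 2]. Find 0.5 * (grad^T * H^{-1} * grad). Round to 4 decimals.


Step 1: H is diagonal, so H^(-1) * g = [-1.8416, 0.4547, 0.4175, 1.4791].
Step 2: g^T H^(-1) g = sum_i g_i^2 / H_ii
  = (-7.3664)^2/4 + (2.7281)^2/6 + (6.262)^2/15 + (2.9581)^2/2
  = 13.566 + 1.2404 + 2.6142 + 4.3752 = 21.7957
Step 3: Objective decrease = 0.5 * g^T H^(-1) g = 10.8979


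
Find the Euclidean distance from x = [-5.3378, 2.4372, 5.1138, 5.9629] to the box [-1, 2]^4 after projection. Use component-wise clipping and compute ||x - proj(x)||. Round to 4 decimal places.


Project each component onto [-1, 2].
clip(-5.3378) = -1.0, clip(2.4372) = 2.0, clip(5.1138) = 2.0, clip(5.9629) = 2.0
Projection = [-1.0, 2.0, 2.0, 2.0]
Squared diffs: [18.8165, 0.1911, 9.6958, 15.7046]
Distance = sqrt(44.408) = 6.6639


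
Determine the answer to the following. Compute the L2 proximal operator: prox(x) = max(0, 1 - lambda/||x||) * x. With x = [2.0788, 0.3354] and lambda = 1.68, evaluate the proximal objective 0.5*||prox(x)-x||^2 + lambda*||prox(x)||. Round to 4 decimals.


Step 1: Compute ||x||.
||x|| = 2.1057
Step 2: Compute scaling factor.
scale = max(0, 1 - 1.68/2.1057) = 0.2022
Step 3: prox(x) = [0.4202, 0.0678]
||prox(x)|| = 0.4257
Step 4: Proximal objective.
0.5*||prox-x||^2 = 1.4112
lambda*||prox|| = 0.7152
Total = 2.1263


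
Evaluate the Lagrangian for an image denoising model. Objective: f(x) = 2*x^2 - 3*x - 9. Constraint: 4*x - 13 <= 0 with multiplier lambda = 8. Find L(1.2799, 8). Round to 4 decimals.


Step 1: Evaluate f(x).
f(1.2799) = 2*1.2799^2 - 3*1.2799 - 9 = -9.5634
Step 2: Evaluate g(x).
g(1.2799) = 4*1.2799 - 13 = -7.8804
Step 3: Compute Lagrangian.
L = -9.5634 + 8*-7.8804 = -72.6066


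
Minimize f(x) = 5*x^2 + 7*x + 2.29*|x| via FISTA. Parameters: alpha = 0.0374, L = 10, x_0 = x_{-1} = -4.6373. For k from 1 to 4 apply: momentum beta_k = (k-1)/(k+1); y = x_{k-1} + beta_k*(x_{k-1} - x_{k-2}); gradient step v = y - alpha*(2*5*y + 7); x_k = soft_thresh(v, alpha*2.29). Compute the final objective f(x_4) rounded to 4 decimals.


FISTA on f(x) = 5*x^2 + 7*x + 2.29*|x|
L = 10, alpha = 0.0374
Iteration 1: beta = 0.0, y = -4.6373 + 0.0*(-4.6373 + 4.6373) = -4.6373
  grad(y) = -39.373, v = y - alpha*grad = -3.1647
  prox(v) = soft_thresh(-3.1647, 0.0856) = -3.0791
Iteration 2: beta = 0.3333, y = -3.0791 + 0.3333*(-3.0791 + 4.6373) = -2.5597
  grad(y) = -18.5971, v = y - alpha*grad = -1.8642
  prox(v) = soft_thresh(-1.8642, 0.0856) = -1.7785
Iteration 3: beta = 0.5, y = -1.7785 + 0.5*(-1.7785 + 3.0791) = -1.1282
  grad(y) = -4.2824, v = y - alpha*grad = -0.9681
  prox(v) = soft_thresh(-0.9681, 0.0856) = -0.8824
Iteration 4: beta = 0.6, y = -0.8824 + 0.6*(-0.8824 + 1.7785) = -0.3448
  grad(y) = 3.5522, v = y - alpha*grad = -0.4776
  prox(v) = soft_thresh(-0.4776, 0.0856) = -0.392
f(x_4) = 5*(-0.392)^2 + 7*(-0.392) + 2.29*|-0.392| = -1.078


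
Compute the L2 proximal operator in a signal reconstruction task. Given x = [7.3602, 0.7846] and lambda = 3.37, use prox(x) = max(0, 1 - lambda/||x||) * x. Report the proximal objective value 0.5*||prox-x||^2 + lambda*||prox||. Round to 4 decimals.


Step 1: Compute ||x||.
||x|| = 7.4019
Step 2: Compute scaling factor.
scale = max(0, 1 - 3.37/7.4019) = 0.5447
Step 3: prox(x) = [4.0092, 0.4274]
||prox(x)|| = 4.0319
Step 4: Proximal objective.
0.5*||prox-x||^2 = 5.6785
lambda*||prox|| = 13.5875
Total = 19.266


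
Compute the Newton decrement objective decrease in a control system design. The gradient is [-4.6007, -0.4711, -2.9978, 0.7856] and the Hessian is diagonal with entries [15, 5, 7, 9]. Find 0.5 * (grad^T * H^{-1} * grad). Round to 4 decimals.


Step 1: H is diagonal, so H^(-1) * g = [-0.3067, -0.0942, -0.4283, 0.0873].
Step 2: g^T H^(-1) g = sum_i g_i^2 / H_ii
  = (-4.6007)^2/15 + (-0.4711)^2/5 + (-2.9978)^2/7 + (0.7856)^2/9
  = 1.4111 + 0.0444 + 1.2838 + 0.0686 = 2.8079
Step 3: Objective decrease = 0.5 * g^T H^(-1) g = 1.4039


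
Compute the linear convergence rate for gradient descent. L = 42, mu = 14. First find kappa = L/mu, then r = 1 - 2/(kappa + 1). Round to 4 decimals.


Step 1: Compute the condition number.
kappa = L/mu = 42/14 = 3.0
Step 2: Compute the convergence rate.
r = 1 - 2/(kappa + 1) = 1 - 2*mu/(L + mu) = (L - mu)/(L + mu) = 28/56 = 0.5


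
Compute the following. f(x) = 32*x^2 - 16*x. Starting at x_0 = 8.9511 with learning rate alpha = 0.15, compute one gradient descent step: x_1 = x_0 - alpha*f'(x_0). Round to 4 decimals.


We compute the gradient at x_0 and apply the update.
f'(x) = 64*x - 16
f'(8.9511) = 64*8.9511 - 16 = 556.8704
x_1 = 8.9511 - 0.15*556.8704 = -74.5795


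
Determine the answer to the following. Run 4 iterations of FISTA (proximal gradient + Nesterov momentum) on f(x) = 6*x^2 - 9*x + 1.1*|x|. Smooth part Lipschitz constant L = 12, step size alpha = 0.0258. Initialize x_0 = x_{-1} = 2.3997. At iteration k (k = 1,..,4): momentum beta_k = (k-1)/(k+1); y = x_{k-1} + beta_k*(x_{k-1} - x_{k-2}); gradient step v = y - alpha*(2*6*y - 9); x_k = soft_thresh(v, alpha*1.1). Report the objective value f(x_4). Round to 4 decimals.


FISTA on f(x) = 6*x^2 - 9*x + 1.1*|x|
L = 12, alpha = 0.0258
Iteration 1: beta = 0.0, y = 2.3997 + 0.0*(2.3997 - 2.3997) = 2.3997
  grad(y) = 19.7964, v = y - alpha*grad = 1.889
  prox(v) = soft_thresh(1.889, 0.0284) = 1.8606
Iteration 2: beta = 0.3333, y = 1.8606 + 0.3333*(1.8606 - 2.3997) = 1.6809
  grad(y) = 11.1704, v = y - alpha*grad = 1.3927
  prox(v) = soft_thresh(1.3927, 0.0284) = 1.3643
Iteration 3: beta = 0.5, y = 1.3643 + 0.5*(1.3643 - 1.8606) = 1.1161
  grad(y) = 4.3938, v = y - alpha*grad = 1.0028
  prox(v) = soft_thresh(1.0028, 0.0284) = 0.9744
Iteration 4: beta = 0.6, y = 0.9744 + 0.6*(0.9744 - 1.3643) = 0.7405
  grad(y) = -0.1143, v = y - alpha*grad = 0.7434
  prox(v) = soft_thresh(0.7434, 0.0284) = 0.715
f(x_4) = 6*0.715^2 - 9*0.715 + 1.1*|0.715| = -2.5811


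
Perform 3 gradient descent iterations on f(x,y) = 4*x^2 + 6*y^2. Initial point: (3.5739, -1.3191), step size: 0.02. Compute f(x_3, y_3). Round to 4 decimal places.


Gradient descent on f(x,y) = 4*x^2 + 6*y^2.
Starting point: (3.5739, -1.3191), alpha = 0.02
Step 1: grad_x = 2*4*3.5739 = 28.5912, grad_y = 2*6*-1.3191 = -15.8292
  x_1 = 3.5739 - 0.02*28.5912 = 3.0021
  y_1 = -1.3191 - 0.02*-15.8292 = -1.0025
Step 2: grad_x = 2*4*3.0021 = 24.0166, grad_y = 2*6*-1.0025 = -12.0302
  x_2 = 3.0021 - 0.02*24.0166 = 2.5217
  y_2 = -1.0025 - 0.02*-12.0302 = -0.7619
Step 3: grad_x = 2*4*2.5217 = 20.174, grad_y = 2*6*-0.7619 = -9.1429
  x_3 = 2.5217 - 0.02*20.174 = 2.1183
  y_3 = -0.7619 - 0.02*-9.1429 = -0.5791
f(2.1183, -0.5791) = 4*2.1183^2 + 6*(-0.5791)^2 = 19.96


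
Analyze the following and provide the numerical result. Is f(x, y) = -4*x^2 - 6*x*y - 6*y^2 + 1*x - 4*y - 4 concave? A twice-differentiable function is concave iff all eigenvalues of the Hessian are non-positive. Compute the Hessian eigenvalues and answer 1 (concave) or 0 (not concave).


The Hessian of f(x,y) = -4*x^2 - 6*x*y - 6*y^2 + 1*x - 4*y - 4 is:
H = [[-8, -6], [-6, -12]]
Trace = -8 - 12 = -20
Determinant = -8*-12 - (-6)^2 = 60
Discriminant = (-20)^2 - 4*60 = 160.0
Eigenvalues: lambda_1 = -16.3246, lambda_2 = -3.6754
The function is concave.

1


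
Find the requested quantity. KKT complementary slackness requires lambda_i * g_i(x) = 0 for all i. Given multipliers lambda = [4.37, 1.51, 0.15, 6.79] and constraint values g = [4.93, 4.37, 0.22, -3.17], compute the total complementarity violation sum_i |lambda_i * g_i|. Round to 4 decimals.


KKT complementary slackness check:
lambda_1 * g_1 = 4.37 * 4.93 = 21.5441
lambda_2 * g_2 = 1.51 * 4.37 = 6.5987
lambda_3 * g_3 = 0.15 * 0.22 = 0.033
lambda_4 * g_4 = 6.79 * -3.17 = -21.5243
Total violation = 21.5441 + 6.5987 + 0.033 + 21.5243 = 49.7001


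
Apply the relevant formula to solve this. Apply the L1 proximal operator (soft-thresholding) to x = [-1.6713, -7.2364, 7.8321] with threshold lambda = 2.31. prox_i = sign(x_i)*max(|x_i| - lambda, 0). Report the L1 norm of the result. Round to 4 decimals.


Soft-thresholding with lambda = 2.31:
prox(-1.6713) = sign(-1.6713)*max(|-1.6713| - 2.31, 0) = 0.0
prox(-7.2364) = sign(-7.2364)*max(|-7.2364| - 2.31, 0) = -4.9264
prox(7.8321) = sign(7.8321)*max(|7.8321| - 2.31, 0) = 5.5221
prox(x) = [0.0, -4.9264, 5.5221]
||prox(x)||_1 = 0.0 + 4.9264 + 5.5221 = 10.4485


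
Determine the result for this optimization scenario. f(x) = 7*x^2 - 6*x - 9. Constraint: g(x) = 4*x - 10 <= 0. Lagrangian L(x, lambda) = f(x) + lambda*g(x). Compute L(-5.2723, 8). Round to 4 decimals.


Step 1: Evaluate f(x).
f(-5.2723) = 7*(-5.2723)^2 - 6*(-5.2723) - 9 = 217.2138
Step 2: Evaluate g(x).
g(-5.2723) = 4*-5.2723 - 10 = -31.0892
Step 3: Compute Lagrangian.
L = 217.2138 + 8*-31.0892 = -31.4998


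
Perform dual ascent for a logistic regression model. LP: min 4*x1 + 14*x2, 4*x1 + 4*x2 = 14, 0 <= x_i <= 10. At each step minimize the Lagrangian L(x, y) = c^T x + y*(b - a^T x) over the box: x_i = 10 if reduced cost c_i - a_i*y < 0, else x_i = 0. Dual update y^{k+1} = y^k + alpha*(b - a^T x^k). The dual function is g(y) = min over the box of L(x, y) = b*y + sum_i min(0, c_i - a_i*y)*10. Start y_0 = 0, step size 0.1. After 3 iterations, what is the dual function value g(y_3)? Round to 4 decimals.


Dual ascent for LP: min 4*x1 + 14*x2, 4*x1 + 4*x2 = 14, 0 <= x_i <= 10
Step 1: y^k = 0.0, reduced costs: (4.0, 14.0)
  x^k = (0.0, 0.0), subgradient = b - a^T x = 14.0
  y^{k+1} = 0.0 + 0.1*14.0 = 1.4
Step 2: y^k = 1.4, reduced costs: (-1.6, 8.4)
  x^k = (10.0, 0.0), subgradient = b - a^T x = -26.0
  y^{k+1} = 1.4 + 0.1*-26.0 = -1.2
Step 3: y^k = -1.2, reduced costs: (8.8, 18.8)
  x^k = (0.0, 0.0), subgradient = b - a^T x = 14.0
  y^{k+1} = -1.2 + 0.1*14.0 = 0.2
Dual objective at y_3 = 0.2: reduced costs (3.2, 13.2), box minimizer x = (0.0, 0.0)
g(y_3) = b*y + (c1 - a1*y)*x1 + (c2 - a2*y)*x2 = 14*0.2 + 3.2*0.0 + 13.2*0.0 = 2.8 + 0.0 + 0.0 = 2.8


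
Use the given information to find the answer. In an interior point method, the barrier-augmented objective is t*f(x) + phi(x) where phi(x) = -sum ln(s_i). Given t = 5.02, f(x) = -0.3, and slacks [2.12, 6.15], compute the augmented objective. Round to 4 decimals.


Step 1: Compute log-barrier.
ln values: [0.7514, 1.8165]
phi = -(0.7514 + 1.8165) = -2.5679
Step 2: Compute augmented objective.
t*f(x) = 5.02*-0.3 = -1.506
Total = -1.506 - 2.5679 = -4.0739


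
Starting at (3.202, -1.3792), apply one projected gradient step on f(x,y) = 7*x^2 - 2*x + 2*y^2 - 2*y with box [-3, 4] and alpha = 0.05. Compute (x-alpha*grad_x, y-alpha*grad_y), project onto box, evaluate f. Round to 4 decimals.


Step 1: Compute gradient at (3.202, -1.3792).
grad_x = 2*7*3.202 - 2 = 42.828
grad_y = 2*2*-1.3792 - 2 = -7.5168
Step 2: Gradient step.
x_raw = 3.202 - 0.05*42.828 = 1.0606
y_raw = -1.3792 - 0.05*-7.5168 = -1.0034
Step 3: Project onto [-3, 4].
x_proj = clip(1.0606) = 1.0606
y_proj = clip(-1.0034) = -1.0034
Step 4: Evaluate f.
f(1.0606, -1.0034) = 9.7731


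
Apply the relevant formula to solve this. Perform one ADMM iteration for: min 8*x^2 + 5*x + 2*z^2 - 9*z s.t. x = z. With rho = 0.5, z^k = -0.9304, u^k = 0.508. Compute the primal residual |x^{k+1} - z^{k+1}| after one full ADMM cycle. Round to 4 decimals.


ADMM iteration with rho = 0.5, z^k = -0.9304, u^k = 0.508
Step 1: x-update.
Minimize 8*x^2 + 5*x + (0.5/2)*(x + 0.9304 + 0.508)^2
FOC: (2*8 + 0.5)*x = -5 + 0.5*(-0.9304 - 0.508)
x^{k+1} = -0.3466
Step 2: z-update.
Minimize 2*z^2 - 9*z + (0.5/2)*(-0.3466 - z + 0.508)^2
FOC: (2*2 + 0.5)*z = 9 + 0.5*(-0.3466 + 0.508)
z^{k+1} = 2.0179
Step 3: u-update.
u^{k+1} = 0.508 - 0.3466 - 2.0179 = -1.8565
Step 4: Primal residual = |-0.3466 - 2.0179| = 2.3645


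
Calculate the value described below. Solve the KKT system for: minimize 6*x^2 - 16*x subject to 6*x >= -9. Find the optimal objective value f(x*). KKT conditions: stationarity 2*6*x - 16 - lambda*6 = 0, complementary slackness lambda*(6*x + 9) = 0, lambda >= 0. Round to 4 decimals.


Step 1: Try lambda = 0 (constraint inactive).
Stationarity: 2*6*x - 16 = 0
x* = 16/(2*6) = 4/3 = 1.3333 (rounded; the exact value 4/3 is used below)
Check constraint: 6*1.3333 = 7.9998 >= -9 -- satisfied.
Step 2: Compute optimal value.
f(x*) = 6*(4/3)^2 - 16*(4/3) = -10.6667


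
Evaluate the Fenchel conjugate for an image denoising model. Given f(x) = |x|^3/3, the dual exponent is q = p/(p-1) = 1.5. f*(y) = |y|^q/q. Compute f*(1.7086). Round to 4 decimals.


The conjugate exponent q satisfies 1/p + 1/q = 1.
p = 3, so q = 3/(3 - 1) = 1.5
|y|^q = 1.7086^1.5 = 2.2334
f*(1.7086) = 2.2334 / 1.5 = 1.4889


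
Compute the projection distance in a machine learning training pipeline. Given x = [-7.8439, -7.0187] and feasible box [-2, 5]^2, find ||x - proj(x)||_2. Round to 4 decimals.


Project each component onto [-2, 5].
clip(-7.8439) = -2.0, clip(-7.0187) = -2.0
Projection = [-2.0, -2.0]
Squared diffs: [34.1512, 25.1873]
Distance = sqrt(59.3385) = 7.7031


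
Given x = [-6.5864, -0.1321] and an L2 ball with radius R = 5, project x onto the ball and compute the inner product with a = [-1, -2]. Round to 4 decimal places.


Step 1: Compute ||x|| (intermediates to 6 decimals).
||x|| = sqrt((-6.5864)^2 + (-0.1321)^2) = 6.587725
Step 2: Project.
Since ||x|| > R, scale = R/||x|| = 5/6.587725 = 0.758987, proj(x) = scale * x
proj(x) = [-4.998992, -0.100262]
Step 3: Dot product.
a^T * proj(x) = -1*(-4.998992) - 2*(-0.100262) = 5.1995


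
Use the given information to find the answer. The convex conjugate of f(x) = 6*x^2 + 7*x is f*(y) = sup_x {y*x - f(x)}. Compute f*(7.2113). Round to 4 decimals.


f*(y) = sup_x {y*x - a*x^2 - b*x} = sup_x {(y-b)*x - a*x^2}
FOC: (y - b) - 2a*x = 0 => x* = (y - b)/(2a)
x* = (7.2113 - 7)/(2*6) = 0.0176
f*(7.2113) = (y-b)^2/(4a) = (7.2113 - 7)^2/(4*6)
= 0.0446/24 = 0.0019


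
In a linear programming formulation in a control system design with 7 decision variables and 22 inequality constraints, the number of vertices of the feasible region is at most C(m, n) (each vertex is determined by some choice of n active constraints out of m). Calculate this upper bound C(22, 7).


Each vertex corresponds to some choice of n active constraints out of m, so the number of vertices is at most C(m, n) = m! / (n!(m-n)!).
m = 22, n = 7
Numerator: 22 * 21 * 20 * 19 * 18 * 17 * 16
Denominator: 7! = 5040
C(22, 7) = 170544


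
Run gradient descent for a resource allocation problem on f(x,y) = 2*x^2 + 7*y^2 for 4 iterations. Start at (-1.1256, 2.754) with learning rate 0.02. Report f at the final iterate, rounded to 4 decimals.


Gradient descent on f(x,y) = 2*x^2 + 7*y^2.
Starting point: (-1.1256, 2.754), alpha = 0.02
Step 1: grad_x = 2*2*-1.1256 = -4.5024, grad_y = 2*7*2.754 = 38.556
  x_1 = -1.1256 - 0.02*-4.5024 = -1.0356
  y_1 = 2.754 - 0.02*38.556 = 1.9829
Step 2: grad_x = 2*2*-1.0356 = -4.1422, grad_y = 2*7*1.9829 = 27.7603
  x_2 = -1.0356 - 0.02*-4.1422 = -0.9527
  y_2 = 1.9829 - 0.02*27.7603 = 1.4277
Step 3: grad_x = 2*2*-0.9527 = -3.8108, grad_y = 2*7*1.4277 = 19.9874
  x_3 = -0.9527 - 0.02*-3.8108 = -0.8765
  y_3 = 1.4277 - 0.02*19.9874 = 1.0279
Step 4: grad_x = 2*2*-0.8765 = -3.506, grad_y = 2*7*1.0279 = 14.3909
  x_4 = -0.8765 - 0.02*-3.506 = -0.8064
  y_4 = 1.0279 - 0.02*14.3909 = 0.7401
f(-0.8064, 0.7401) = 2*(-0.8064)^2 + 7*0.7401^2 = 5.1348


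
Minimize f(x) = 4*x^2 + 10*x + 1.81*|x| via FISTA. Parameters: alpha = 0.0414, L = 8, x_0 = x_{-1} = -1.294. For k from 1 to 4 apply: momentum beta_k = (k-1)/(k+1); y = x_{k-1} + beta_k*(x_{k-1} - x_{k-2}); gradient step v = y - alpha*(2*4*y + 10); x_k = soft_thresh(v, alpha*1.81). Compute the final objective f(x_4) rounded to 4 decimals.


FISTA on f(x) = 4*x^2 + 10*x + 1.81*|x|
L = 8, alpha = 0.0414
Iteration 1: beta = 0.0, y = -1.294 + 0.0*(-1.294 + 1.294) = -1.294
  grad(y) = -0.352, v = y - alpha*grad = -1.2794
  prox(v) = soft_thresh(-1.2794, 0.0749) = -1.2045
Iteration 2: beta = 0.3333, y = -1.2045 + 0.3333*(-1.2045 + 1.294) = -1.1747
  grad(y) = 0.6027, v = y - alpha*grad = -1.1996
  prox(v) = soft_thresh(-1.1996, 0.0749) = -1.1247
Iteration 3: beta = 0.5, y = -1.1247 + 0.5*(-1.1247 + 1.2045) = -1.0848
  grad(y) = 1.3218, v = y - alpha*grad = -1.1395
  prox(v) = soft_thresh(-1.1395, 0.0749) = -1.0646
Iteration 4: beta = 0.6, y = -1.0646 + 0.6*(-1.0646 + 1.1247) = -1.0285
  grad(y) = 1.7721, v = y - alpha*grad = -1.1019
  prox(v) = soft_thresh(-1.1019, 0.0749) = -1.0269
f(x_4) = 4*(-1.0269)^2 + 10*(-1.0269) + 1.81*|-1.0269| = -4.1922


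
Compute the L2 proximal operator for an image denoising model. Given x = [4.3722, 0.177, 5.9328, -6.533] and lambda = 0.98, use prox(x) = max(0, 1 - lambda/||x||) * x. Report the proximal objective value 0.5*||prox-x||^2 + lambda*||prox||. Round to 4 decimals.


Step 1: Compute ||x||.
||x|| = 9.8502
Step 2: Compute scaling factor.
scale = max(0, 1 - 0.98/9.8502) = 0.9005
Step 3: prox(x) = [3.9372, 0.1594, 5.3425, -5.883]
||prox(x)|| = 8.8702
Step 4: Proximal objective.
0.5*||prox-x||^2 = 0.4802
lambda*||prox|| = 8.6928
Total = 9.173


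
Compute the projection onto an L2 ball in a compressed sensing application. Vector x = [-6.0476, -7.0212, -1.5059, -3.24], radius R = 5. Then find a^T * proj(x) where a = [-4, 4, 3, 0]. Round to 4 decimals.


Step 1: Compute ||x|| (intermediates to 6 decimals).
||x|| = sqrt((-6.0476)^2 + (-7.0212)^2 + (-1.5059)^2 + (-3.24)^2) = 9.931568
Step 2: Project.
Since ||x|| > R, scale = R/||x|| = 5/9.931568 = 0.503445, proj(x) = scale * x
proj(x) = [-3.044634, -3.534788, -0.758138, -1.631162]
Step 3: Dot product.
a^T * proj(x) = -4*(-3.044634) + 4*(-3.534788) + 3*(-0.758138) + 0*(-1.631162) = -4.235


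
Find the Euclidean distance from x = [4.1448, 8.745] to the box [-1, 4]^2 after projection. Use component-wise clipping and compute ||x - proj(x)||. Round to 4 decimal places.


Project each component onto [-1, 4].
clip(4.1448) = 4.0, clip(8.745) = 4.0
Projection = [4.0, 4.0]
Squared diffs: [0.021, 22.515]
Distance = sqrt(22.536) = 4.7472


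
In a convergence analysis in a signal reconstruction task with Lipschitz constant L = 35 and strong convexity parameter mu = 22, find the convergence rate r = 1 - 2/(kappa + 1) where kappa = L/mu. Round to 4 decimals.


Step 1: Compute the condition number.
kappa = L/mu = 35/22 = 1.5909
Step 2: Compute the convergence rate.
r = 1 - 2/(kappa + 1) = 1 - 2*mu/(L + mu) = (L - mu)/(L + mu) = 13/57 = 0.2281


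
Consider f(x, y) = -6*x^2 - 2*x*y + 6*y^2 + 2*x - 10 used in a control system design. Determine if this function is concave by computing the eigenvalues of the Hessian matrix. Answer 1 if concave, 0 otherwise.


The Hessian of f(x,y) = -6*x^2 - 2*x*y + 6*y^2 + 2*x - 10 is:
H = [[-12, -2], [-2, 12]]
Trace = -12 + 12 = 0
Determinant = -12*12 - (-2)^2 = -148
Discriminant = (0)^2 - 4*-148 = 592.0
Eigenvalues: lambda_1 = -12.1655, lambda_2 = 12.1655
The function is not concave.

0


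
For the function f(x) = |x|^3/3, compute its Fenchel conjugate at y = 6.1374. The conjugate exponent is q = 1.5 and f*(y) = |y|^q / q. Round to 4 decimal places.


The conjugate exponent q satisfies 1/p + 1/q = 1.
p = 3, so q = 3/(3 - 1) = 1.5
|y|^q = 6.1374^1.5 = 15.2047
f*(6.1374) = 15.2047 / 1.5 = 10.1364


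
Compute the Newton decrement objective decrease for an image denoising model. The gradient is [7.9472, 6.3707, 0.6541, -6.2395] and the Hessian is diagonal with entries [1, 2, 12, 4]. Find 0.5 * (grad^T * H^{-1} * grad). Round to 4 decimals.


Step 1: H is diagonal, so H^(-1) * g = [7.9472, 3.1854, 0.0545, -1.5599].
Step 2: g^T H^(-1) g = sum_i g_i^2 / H_ii
  = (7.9472)^2/1 + (6.3707)^2/2 + (0.6541)^2/12 + (-6.2395)^2/4
  = 63.158 + 20.2929 + 0.0357 + 9.7328 = 93.2194
Step 3: Objective decrease = 0.5 * g^T H^(-1) g = 46.6097


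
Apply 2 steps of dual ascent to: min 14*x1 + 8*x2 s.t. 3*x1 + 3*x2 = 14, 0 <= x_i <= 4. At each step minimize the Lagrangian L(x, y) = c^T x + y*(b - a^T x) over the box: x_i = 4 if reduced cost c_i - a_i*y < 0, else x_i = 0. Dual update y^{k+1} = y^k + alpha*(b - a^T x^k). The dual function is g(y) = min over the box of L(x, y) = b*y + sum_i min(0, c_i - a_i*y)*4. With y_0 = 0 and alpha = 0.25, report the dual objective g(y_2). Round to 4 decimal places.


Dual ascent for LP: min 14*x1 + 8*x2, 3*x1 + 3*x2 = 14, 0 <= x_i <= 4
Step 1: y^k = 0.0, reduced costs: (14.0, 8.0)
  x^k = (0.0, 0.0), subgradient = b - a^T x = 14.0
  y^{k+1} = 0.0 + 0.25*14.0 = 3.5
Step 2: y^k = 3.5, reduced costs: (3.5, -2.5)
  x^k = (0.0, 4.0), subgradient = b - a^T x = 2.0
  y^{k+1} = 3.5 + 0.25*2.0 = 4.0
Dual objective at y_2 = 4.0: reduced costs (2.0, -4.0), box minimizer x = (0.0, 4.0)
g(y_2) = b*y + (c1 - a1*y)*x1 + (c2 - a2*y)*x2 = 14*4.0 + 2.0*0.0 + (-4.0)*4.0 = 56.0 + 0.0 - 16.0 = 40.0


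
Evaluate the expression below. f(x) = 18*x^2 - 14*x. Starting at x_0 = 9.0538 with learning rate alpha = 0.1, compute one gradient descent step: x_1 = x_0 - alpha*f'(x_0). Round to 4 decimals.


We compute the gradient at x_0 and apply the update.
f'(x) = 36*x - 14
f'(9.0538) = 36*9.0538 - 14 = 311.9368
x_1 = 9.0538 - 0.1*311.9368 = -22.1399


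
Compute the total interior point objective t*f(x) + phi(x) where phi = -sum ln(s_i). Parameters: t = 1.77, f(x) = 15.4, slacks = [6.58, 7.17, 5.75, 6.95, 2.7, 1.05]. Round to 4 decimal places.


Step 1: Compute log-barrier.
ln values: [1.884, 1.9699, 1.7492, 1.9387, 0.9933, 0.0488]
phi = -(1.884 + 1.9699 + 1.7492 + 1.9387 + 0.9933 + 0.0488) = -8.5839
Step 2: Compute augmented objective.
t*f(x) = 1.77*15.4 = 27.258
Total = 27.258 - 8.5839 = 18.6741


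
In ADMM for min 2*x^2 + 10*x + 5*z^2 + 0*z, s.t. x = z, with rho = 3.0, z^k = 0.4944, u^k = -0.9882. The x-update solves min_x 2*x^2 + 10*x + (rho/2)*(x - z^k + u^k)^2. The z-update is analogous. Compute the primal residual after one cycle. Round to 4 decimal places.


ADMM iteration with rho = 3.0, z^k = 0.4944, u^k = -0.9882
Step 1: x-update.
Minimize 2*x^2 + 10*x + (3.0/2)*(x - 0.4944 - 0.9882)^2
FOC: (2*2 + 3.0)*x = -10 + 3.0*(0.4944 + 0.9882)
x^{k+1} = -0.7932
Step 2: z-update.
Minimize 5*z^2 + 0*z + (3.0/2)*(-0.7932 - z - 0.9882)^2
FOC: (2*5 + 3.0)*z = 0 + 3.0*(-0.7932 - 0.9882)
z^{k+1} = -0.4111
Step 3: u-update.
u^{k+1} = -0.9882 - 0.7932 + 0.4111 = -1.3703
Step 4: Primal residual = |-0.7932 + 0.4111| = 0.3821


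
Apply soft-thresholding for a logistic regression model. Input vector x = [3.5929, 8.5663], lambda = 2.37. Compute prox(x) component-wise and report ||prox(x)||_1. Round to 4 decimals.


Soft-thresholding with lambda = 2.37:
prox(3.5929) = sign(3.5929)*max(|3.5929| - 2.37, 0) = 1.2229
prox(8.5663) = sign(8.5663)*max(|8.5663| - 2.37, 0) = 6.1963
prox(x) = [1.2229, 6.1963]
||prox(x)||_1 = 1.2229 + 6.1963 = 7.4192


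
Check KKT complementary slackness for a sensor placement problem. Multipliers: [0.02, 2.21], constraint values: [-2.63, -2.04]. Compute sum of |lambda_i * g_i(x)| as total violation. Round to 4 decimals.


KKT complementary slackness check:
lambda_1 * g_1 = 0.02 * -2.63 = -0.0526
lambda_2 * g_2 = 2.21 * -2.04 = -4.5084
Total violation = 0.0526 + 4.5084 = 4.561


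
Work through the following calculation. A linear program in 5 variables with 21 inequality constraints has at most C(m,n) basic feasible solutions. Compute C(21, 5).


Each vertex corresponds to some choice of n active constraints out of m, so the number of vertices is at most C(m, n) = m! / (n!(m-n)!).
m = 21, n = 5
Numerator: 21 * 20 * 19 * 18 * 17
Denominator: 5! = 120
C(21, 5) = 20349


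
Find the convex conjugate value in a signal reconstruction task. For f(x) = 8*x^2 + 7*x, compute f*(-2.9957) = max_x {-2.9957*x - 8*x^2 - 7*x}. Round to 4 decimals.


f*(y) = sup_x {y*x - a*x^2 - b*x} = sup_x {(y-b)*x - a*x^2}
FOC: (y - b) - 2a*x = 0 => x* = (y - b)/(2a)
x* = (-2.9957 - 7)/(2*8) = -0.6247
f*(-2.9957) = (y-b)^2/(4a) = (-2.9957 - 7)^2/(4*8)
= 99.914/32 = 3.1223


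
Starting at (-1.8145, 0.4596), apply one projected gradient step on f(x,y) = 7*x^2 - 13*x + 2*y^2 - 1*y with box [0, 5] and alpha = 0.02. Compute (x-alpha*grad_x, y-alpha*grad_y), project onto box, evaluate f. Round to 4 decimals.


Step 1: Compute gradient at (-1.8145, 0.4596).
grad_x = 2*7*-1.8145 - 13 = -38.403
grad_y = 2*2*0.4596 - 1 = 0.8384
Step 2: Gradient step.
x_raw = -1.8145 - 0.02*-38.403 = -1.0464
y_raw = 0.4596 - 0.02*0.8384 = 0.4428
Step 3: Project onto [0, 5].
x_proj = clip(-1.0464) = 0.0
y_proj = clip(0.4428) = 0.4428
Step 4: Evaluate f.
f(0.0, 0.4428) = -0.0506


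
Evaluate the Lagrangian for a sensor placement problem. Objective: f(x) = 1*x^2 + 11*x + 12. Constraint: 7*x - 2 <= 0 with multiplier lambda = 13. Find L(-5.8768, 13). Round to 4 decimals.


Step 1: Evaluate f(x).
f(-5.8768) = 1*(-5.8768)^2 + 11*(-5.8768) + 12 = -18.108
Step 2: Evaluate g(x).
g(-5.8768) = 7*-5.8768 - 2 = -43.1376
Step 3: Compute Lagrangian.
L = -18.108 + 13*-43.1376 = -578.8968


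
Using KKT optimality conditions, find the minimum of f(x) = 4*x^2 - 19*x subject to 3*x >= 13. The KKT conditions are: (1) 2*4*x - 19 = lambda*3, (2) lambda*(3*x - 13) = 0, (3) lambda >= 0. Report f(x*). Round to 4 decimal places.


Step 1: Try lambda = 0 (constraint inactive).
x_unc = 19/(2*4) = 2.375
Check: 3*2.375 = 7.125 < 13 -- violated!
Step 2: Constraint must be active: 3*x = 13
x* = 13/3 = 4.3333 (rounded; the exact value 13/3 is used below)
lambda = (2*4*(13/3) - 19)/3 = 5.2222
Step 3: Compute optimal value.
f(x*) = 4*(13/3)^2 - 19*(13/3) = -7.2222


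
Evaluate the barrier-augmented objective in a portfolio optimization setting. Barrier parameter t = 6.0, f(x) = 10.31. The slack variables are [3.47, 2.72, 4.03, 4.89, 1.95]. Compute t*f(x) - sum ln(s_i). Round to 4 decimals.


Step 1: Compute log-barrier.
ln values: [1.2442, 1.0006, 1.3938, 1.5872, 0.6678]
phi = -(1.2442 + 1.0006 + 1.3938 + 1.5872 + 0.6678) = -5.8936
Step 2: Compute augmented objective.
t*f(x) = 6.0*10.31 = 61.86
Total = 61.86 - 5.8936 = 55.9664


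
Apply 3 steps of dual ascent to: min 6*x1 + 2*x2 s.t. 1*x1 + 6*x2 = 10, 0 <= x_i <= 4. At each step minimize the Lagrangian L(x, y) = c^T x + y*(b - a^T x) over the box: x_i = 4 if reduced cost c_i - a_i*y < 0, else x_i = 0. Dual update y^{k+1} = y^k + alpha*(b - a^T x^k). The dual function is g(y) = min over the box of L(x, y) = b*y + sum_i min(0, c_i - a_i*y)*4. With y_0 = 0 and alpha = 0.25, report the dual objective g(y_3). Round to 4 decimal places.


Dual ascent for LP: min 6*x1 + 2*x2, 1*x1 + 6*x2 = 10, 0 <= x_i <= 4
Step 1: y^k = 0.0, reduced costs: (6.0, 2.0)
  x^k = (0.0, 0.0), subgradient = b - a^T x = 10.0
  y^{k+1} = 0.0 + 0.25*10.0 = 2.5
Step 2: y^k = 2.5, reduced costs: (3.5, -13.0)
  x^k = (0.0, 4.0), subgradient = b - a^T x = -14.0
  y^{k+1} = 2.5 + 0.25*-14.0 = -1.0
Step 3: y^k = -1.0, reduced costs: (7.0, 8.0)
  x^k = (0.0, 0.0), subgradient = b - a^T x = 10.0
  y^{k+1} = -1.0 + 0.25*10.0 = 1.5
Dual objective at y_3 = 1.5: reduced costs (4.5, -7.0), box minimizer x = (0.0, 4.0)
g(y_3) = b*y + (c1 - a1*y)*x1 + (c2 - a2*y)*x2 = 10*1.5 + 4.5*0.0 + (-7.0)*4.0 = 15.0 + 0.0 - 28.0 = -13.0


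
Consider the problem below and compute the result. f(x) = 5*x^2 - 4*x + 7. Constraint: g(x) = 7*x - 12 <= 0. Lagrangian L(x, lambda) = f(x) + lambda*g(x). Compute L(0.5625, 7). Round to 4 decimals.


Step 1: Evaluate f(x).
f(0.5625) = 5*0.5625^2 - 4*0.5625 + 7 = 6.332
Step 2: Evaluate g(x).
g(0.5625) = 7*0.5625 - 12 = -8.0625
Step 3: Compute Lagrangian.
L = 6.332 + 7*-8.0625 = -50.1055


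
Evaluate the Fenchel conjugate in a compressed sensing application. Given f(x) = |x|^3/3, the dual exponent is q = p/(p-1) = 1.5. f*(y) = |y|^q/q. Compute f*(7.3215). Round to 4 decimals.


The conjugate exponent q satisfies 1/p + 1/q = 1.
p = 3, so q = 3/(3 - 1) = 1.5
|y|^q = 7.3215^1.5 = 19.8107
f*(7.3215) = 19.8107 / 1.5 = 13.2071


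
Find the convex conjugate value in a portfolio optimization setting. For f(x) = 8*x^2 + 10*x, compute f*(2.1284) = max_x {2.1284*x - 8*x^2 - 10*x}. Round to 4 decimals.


f*(y) = sup_x {y*x - a*x^2 - b*x} = sup_x {(y-b)*x - a*x^2}
FOC: (y - b) - 2a*x = 0 => x* = (y - b)/(2a)
x* = (2.1284 - 10)/(2*8) = -0.492
f*(2.1284) = (y-b)^2/(4a) = (2.1284 - 10)^2/(4*8)
= 61.9621/32 = 1.9363


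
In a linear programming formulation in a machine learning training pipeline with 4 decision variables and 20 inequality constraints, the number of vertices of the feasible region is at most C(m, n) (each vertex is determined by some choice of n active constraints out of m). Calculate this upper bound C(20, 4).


Each vertex corresponds to some choice of n active constraints out of m, so the number of vertices is at most C(m, n) = m! / (n!(m-n)!).
m = 20, n = 4
Numerator: 20 * 19 * 18 * 17
Denominator: 4! = 24
C(20, 4) = 4845


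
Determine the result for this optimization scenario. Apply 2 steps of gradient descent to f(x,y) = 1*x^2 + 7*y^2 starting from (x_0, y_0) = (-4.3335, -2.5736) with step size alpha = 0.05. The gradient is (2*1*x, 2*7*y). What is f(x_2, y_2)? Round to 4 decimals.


Gradient descent on f(x,y) = 1*x^2 + 7*y^2.
Starting point: (-4.3335, -2.5736), alpha = 0.05
Step 1: grad_x = 2*1*-4.3335 = -8.667, grad_y = 2*7*-2.5736 = -36.0304
  x_1 = -4.3335 - 0.05*-8.667 = -3.9002
  y_1 = -2.5736 - 0.05*-36.0304 = -0.7721
Step 2: grad_x = 2*1*-3.9002 = -7.8003, grad_y = 2*7*-0.7721 = -10.8091
  x_2 = -3.9002 - 0.05*-7.8003 = -3.5101
  y_2 = -0.7721 - 0.05*-10.8091 = -0.2316
f(-3.5101, -0.2316) = 1*(-3.5101)^2 + 7*(-0.2316)^2 = 12.6966


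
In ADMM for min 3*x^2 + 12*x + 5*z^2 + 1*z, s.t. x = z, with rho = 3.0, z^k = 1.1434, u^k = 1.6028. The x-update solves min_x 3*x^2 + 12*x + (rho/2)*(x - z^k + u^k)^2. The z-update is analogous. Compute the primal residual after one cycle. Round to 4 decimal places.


ADMM iteration with rho = 3.0, z^k = 1.1434, u^k = 1.6028
Step 1: x-update.
Minimize 3*x^2 + 12*x + (3.0/2)*(x - 1.1434 + 1.6028)^2
FOC: (2*3 + 3.0)*x = -12 + 3.0*(1.1434 - 1.6028)
x^{k+1} = -1.4865
Step 2: z-update.
Minimize 5*z^2 + 1*z + (3.0/2)*(-1.4865 - z + 1.6028)^2
FOC: (2*5 + 3.0)*z = -1 + 3.0*(-1.4865 + 1.6028)
z^{k+1} = -0.0501
Step 3: u-update.
u^{k+1} = 1.6028 - 1.4865 + 0.0501 = 0.1664
Step 4: Primal residual = |-1.4865 + 0.0501| = 1.4364


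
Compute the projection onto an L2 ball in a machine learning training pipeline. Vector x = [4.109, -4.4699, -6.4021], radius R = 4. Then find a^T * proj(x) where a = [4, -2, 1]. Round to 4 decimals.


Step 1: Compute ||x|| (intermediates to 6 decimals).
||x|| = sqrt(4.109^2 + (-4.4699)^2 + (-6.4021)^2) = 8.823308
Step 2: Project.
Since ||x|| > R, scale = R/||x|| = 4/8.823308 = 0.453345, proj(x) = scale * x
proj(x) = [1.862795, -2.026407, -2.90236]
Step 3: Dot product.
a^T * proj(x) = 4*1.862795 - 2*(-2.026407) + 1*(-2.90236) = 8.6016


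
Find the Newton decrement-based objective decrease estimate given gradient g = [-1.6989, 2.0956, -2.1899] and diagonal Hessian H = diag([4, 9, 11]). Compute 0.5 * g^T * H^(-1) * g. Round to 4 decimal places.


Step 1: H is diagonal, so H^(-1) * g = [-0.4247, 0.2328, -0.1991].
Step 2: g^T H^(-1) g = sum_i g_i^2 / H_ii
  = (-1.6989)^2/4 + (2.0956)^2/9 + (-2.1899)^2/11
  = 0.7216 + 0.4879 + 0.436 = 1.6455
Step 3: Objective decrease = 0.5 * g^T H^(-1) g = 0.8227


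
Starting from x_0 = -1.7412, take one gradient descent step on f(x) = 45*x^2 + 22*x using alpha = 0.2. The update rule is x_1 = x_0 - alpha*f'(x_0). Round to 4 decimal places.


We compute the gradient at x_0 and apply the update.
f'(x) = 90*x + 22
f'(-1.7412) = 90*-1.7412 + 22 = -134.708
x_1 = -1.7412 - 0.2*-134.708 = 25.2004


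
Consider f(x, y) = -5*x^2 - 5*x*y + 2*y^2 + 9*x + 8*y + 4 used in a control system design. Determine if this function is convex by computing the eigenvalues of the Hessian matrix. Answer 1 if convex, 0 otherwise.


The Hessian of f(x,y) = -5*x^2 - 5*x*y + 2*y^2 + 9*x + 8*y + 4 is:
H = [[-10, -5], [-5, 4]]
Trace = -10 + 4 = -6
Determinant = -10*4 - (-5)^2 = -65
Discriminant = (-6)^2 - 4*-65 = 296.0
Eigenvalues: lambda_1 = -11.6023, lambda_2 = 5.6023
The function is not convex.

0


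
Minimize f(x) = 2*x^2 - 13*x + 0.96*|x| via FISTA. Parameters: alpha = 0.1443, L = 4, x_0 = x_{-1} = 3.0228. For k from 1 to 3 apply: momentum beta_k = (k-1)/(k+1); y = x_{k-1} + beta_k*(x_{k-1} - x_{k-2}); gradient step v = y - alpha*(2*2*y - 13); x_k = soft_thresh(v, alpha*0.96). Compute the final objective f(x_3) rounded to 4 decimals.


FISTA on f(x) = 2*x^2 - 13*x + 0.96*|x|
L = 4, alpha = 0.1443
Iteration 1: beta = 0.0, y = 3.0228 + 0.0*(3.0228 - 3.0228) = 3.0228
  grad(y) = -0.9088, v = y - alpha*grad = 3.1539
  prox(v) = soft_thresh(3.1539, 0.1385) = 3.0154
Iteration 2: beta = 0.3333, y = 3.0154 + 0.3333*(3.0154 - 3.0228) = 3.0129
  grad(y) = -0.9482, v = y - alpha*grad = 3.1498
  prox(v) = soft_thresh(3.1498, 0.1385) = 3.0112
Iteration 3: beta = 0.5, y = 3.0112 + 0.5*(3.0112 - 3.0154) = 3.0092
  grad(y) = -0.9633, v = y - alpha*grad = 3.1482
  prox(v) = soft_thresh(3.1482, 0.1385) = 3.0096
f(x_3) = 2*3.0096^2 - 13*3.0096 + 0.96*|3.0096| = -18.1202


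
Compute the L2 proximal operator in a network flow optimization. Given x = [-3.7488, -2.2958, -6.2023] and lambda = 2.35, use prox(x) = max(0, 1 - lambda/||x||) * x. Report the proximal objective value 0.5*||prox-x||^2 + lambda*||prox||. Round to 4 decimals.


Step 1: Compute ||x||.
||x|| = 7.6022
Step 2: Compute scaling factor.
scale = max(0, 1 - 2.35/7.6022) = 0.6909
Step 3: prox(x) = [-2.59, -1.5861, -4.285]
||prox(x)|| = 5.2522
Step 4: Proximal objective.
0.5*||prox-x||^2 = 2.7613
lambda*||prox|| = 12.3427
Total = 15.1038


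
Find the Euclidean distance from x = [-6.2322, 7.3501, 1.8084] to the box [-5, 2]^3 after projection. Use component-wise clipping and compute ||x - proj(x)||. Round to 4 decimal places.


Project each component onto [-5, 2].
clip(-6.2322) = -5.0, clip(7.3501) = 2.0, clip(1.8084) = 1.8084
Projection = [-5.0, 2.0, 1.8084]
Squared diffs: [1.5183, 28.6236, 0.0]
Distance = sqrt(30.1419) = 5.4902


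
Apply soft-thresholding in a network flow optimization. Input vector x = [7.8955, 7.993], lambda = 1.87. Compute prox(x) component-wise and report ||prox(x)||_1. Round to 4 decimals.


Soft-thresholding with lambda = 1.87:
prox(7.8955) = sign(7.8955)*max(|7.8955| - 1.87, 0) = 6.0255
prox(7.993) = sign(7.993)*max(|7.993| - 1.87, 0) = 6.123
prox(x) = [6.0255, 6.123]
||prox(x)||_1 = 6.0255 + 6.123 = 12.1485


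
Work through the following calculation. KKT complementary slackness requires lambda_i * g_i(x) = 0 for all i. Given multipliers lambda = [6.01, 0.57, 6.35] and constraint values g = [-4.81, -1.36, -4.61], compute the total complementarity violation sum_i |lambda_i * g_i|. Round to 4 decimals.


KKT complementary slackness check:
lambda_1 * g_1 = 6.01 * -4.81 = -28.9081
lambda_2 * g_2 = 0.57 * -1.36 = -0.7752
lambda_3 * g_3 = 6.35 * -4.61 = -29.2735
Total violation = 28.9081 + 0.7752 + 29.2735 = 58.9568


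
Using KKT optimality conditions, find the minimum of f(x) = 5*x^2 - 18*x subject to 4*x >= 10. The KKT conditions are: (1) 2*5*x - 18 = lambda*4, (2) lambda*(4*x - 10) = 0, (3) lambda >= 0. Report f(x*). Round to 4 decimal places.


Step 1: Try lambda = 0 (constraint inactive).
x_unc = 18/(2*5) = 1.8
Check: 4*1.8 = 7.2 < 10 -- violated!
Step 2: Constraint must be active: 4*x = 10
x* = 10/4 = 2.5
lambda = (2*5*2.5 - 18)/4 = 1.75
Step 3: Compute optimal value.
f(x*) = 5*2.5^2 - 18*2.5 = -13.75


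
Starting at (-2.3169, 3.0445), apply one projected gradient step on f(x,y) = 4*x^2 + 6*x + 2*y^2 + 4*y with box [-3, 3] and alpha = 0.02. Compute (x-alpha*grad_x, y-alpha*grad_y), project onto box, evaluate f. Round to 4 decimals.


Step 1: Compute gradient at (-2.3169, 3.0445).
grad_x = 2*4*-2.3169 + 6 = -12.5352
grad_y = 2*2*3.0445 + 4 = 16.178
Step 2: Gradient step.
x_raw = -2.3169 - 0.02*-12.5352 = -2.0662
y_raw = 3.0445 - 0.02*16.178 = 2.7209
Step 3: Project onto [-3, 3].
x_proj = clip(-2.0662) = -2.0662
y_proj = clip(2.7209) = 2.7209
Step 4: Evaluate f.
f(-2.0662, 2.7209) = 30.3703


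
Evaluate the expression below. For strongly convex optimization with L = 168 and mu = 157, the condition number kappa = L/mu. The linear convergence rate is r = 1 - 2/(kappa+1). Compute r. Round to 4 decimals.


Step 1: Compute the condition number.
kappa = L/mu = 168/157 = 1.0701
Step 2: Compute the convergence rate.
r = 1 - 2/(kappa + 1) = 1 - 2*mu/(L + mu) = (L - mu)/(L + mu) = 11/325 = 0.0338


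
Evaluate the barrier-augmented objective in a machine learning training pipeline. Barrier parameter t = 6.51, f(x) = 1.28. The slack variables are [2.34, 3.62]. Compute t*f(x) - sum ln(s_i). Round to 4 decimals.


Step 1: Compute log-barrier.
ln values: [0.8502, 1.2865]
phi = -(0.8502 + 1.2865) = -2.1366
Step 2: Compute augmented objective.
t*f(x) = 6.51*1.28 = 8.3328
Total = 8.3328 - 2.1366 = 6.1962


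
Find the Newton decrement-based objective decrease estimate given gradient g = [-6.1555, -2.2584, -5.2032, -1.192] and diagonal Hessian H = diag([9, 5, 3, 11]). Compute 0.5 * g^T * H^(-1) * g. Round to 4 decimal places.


Step 1: H is diagonal, so H^(-1) * g = [-0.6839, -0.4517, -1.7344, -0.1084].
Step 2: g^T H^(-1) g = sum_i g_i^2 / H_ii
  = (-6.1555)^2/9 + (-2.2584)^2/5 + (-5.2032)^2/3 + (-1.192)^2/11
  = 4.21 + 1.0201 + 9.0244 + 0.1292 = 14.3837
Step 3: Objective decrease = 0.5 * g^T H^(-1) g = 7.1918


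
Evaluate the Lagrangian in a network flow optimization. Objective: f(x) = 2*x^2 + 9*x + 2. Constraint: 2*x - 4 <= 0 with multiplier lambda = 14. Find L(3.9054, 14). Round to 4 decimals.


Step 1: Evaluate f(x).
f(3.9054) = 2*3.9054^2 + 9*3.9054 + 2 = 67.6529
Step 2: Evaluate g(x).
g(3.9054) = 2*3.9054 - 4 = 3.8108
Step 3: Compute Lagrangian.
L = 67.6529 + 14*3.8108 = 121.0041
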